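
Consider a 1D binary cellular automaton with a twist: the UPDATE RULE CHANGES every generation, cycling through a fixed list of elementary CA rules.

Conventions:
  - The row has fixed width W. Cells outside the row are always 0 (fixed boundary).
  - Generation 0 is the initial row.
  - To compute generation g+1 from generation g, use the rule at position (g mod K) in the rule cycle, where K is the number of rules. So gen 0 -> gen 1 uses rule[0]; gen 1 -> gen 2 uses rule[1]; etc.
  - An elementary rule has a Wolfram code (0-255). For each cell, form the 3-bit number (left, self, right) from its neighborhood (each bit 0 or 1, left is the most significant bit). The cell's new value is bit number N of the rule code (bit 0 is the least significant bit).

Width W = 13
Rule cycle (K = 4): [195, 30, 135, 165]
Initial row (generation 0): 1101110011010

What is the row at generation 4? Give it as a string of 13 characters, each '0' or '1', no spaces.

Gen 0: 1101110011010
Gen 1 (rule 195): 0100110101000
Gen 2 (rule 30): 1111100101100
Gen 3 (rule 135): 0111001100001
Gen 4 (rule 165): 0010000001101

Answer: 0010000001101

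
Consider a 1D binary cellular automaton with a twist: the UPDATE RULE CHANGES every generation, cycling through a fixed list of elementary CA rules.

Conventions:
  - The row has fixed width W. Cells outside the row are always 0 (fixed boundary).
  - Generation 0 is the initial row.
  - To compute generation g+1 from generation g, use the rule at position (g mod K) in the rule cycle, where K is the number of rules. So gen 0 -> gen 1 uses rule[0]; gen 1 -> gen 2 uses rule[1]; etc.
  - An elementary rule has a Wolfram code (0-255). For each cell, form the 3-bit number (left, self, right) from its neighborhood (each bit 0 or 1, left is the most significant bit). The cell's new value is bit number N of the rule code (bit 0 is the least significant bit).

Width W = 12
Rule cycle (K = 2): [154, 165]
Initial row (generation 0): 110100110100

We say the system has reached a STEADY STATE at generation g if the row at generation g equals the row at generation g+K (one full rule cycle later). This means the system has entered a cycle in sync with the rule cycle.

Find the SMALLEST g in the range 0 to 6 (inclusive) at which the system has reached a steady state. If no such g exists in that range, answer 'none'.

Gen 0: 110100110100
Gen 1 (rule 154): 100011100010
Gen 2 (rule 165): 101001001010
Gen 3 (rule 154): 000110110001
Gen 4 (rule 165): 110001000101
Gen 5 (rule 154): 101010101000
Gen 6 (rule 165): 111111111011
Gen 7 (rule 154): 111111110010
Gen 8 (rule 165): 011111100010

Answer: none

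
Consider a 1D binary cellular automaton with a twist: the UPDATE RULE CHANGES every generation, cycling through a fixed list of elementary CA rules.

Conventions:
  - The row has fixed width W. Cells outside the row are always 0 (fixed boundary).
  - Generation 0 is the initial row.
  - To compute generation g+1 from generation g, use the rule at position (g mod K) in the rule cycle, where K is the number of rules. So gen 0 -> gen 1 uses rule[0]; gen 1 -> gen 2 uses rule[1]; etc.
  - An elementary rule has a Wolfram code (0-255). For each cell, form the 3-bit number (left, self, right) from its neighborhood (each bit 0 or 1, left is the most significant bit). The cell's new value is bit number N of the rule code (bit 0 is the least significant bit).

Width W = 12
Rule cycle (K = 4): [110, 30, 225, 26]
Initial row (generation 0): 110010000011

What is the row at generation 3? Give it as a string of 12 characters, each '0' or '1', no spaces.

Gen 0: 110010000011
Gen 1 (rule 110): 110110000111
Gen 2 (rule 30): 100101001100
Gen 3 (rule 225): 000010000101

Answer: 000010000101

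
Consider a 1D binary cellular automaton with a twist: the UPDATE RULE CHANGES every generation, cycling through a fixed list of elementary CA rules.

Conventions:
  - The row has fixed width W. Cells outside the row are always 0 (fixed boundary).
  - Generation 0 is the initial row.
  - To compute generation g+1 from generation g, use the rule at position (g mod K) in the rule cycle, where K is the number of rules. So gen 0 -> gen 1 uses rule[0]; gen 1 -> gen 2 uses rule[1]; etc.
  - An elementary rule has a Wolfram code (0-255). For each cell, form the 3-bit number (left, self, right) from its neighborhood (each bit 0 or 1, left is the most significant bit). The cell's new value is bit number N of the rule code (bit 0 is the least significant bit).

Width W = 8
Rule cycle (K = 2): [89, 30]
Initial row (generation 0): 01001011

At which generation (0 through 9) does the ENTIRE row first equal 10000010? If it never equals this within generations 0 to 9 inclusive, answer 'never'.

Gen 0: 01001011
Gen 1 (rule 89): 00100011
Gen 2 (rule 30): 01110110
Gen 3 (rule 89): 01010111
Gen 4 (rule 30): 11010100
Gen 5 (rule 89): 11000011
Gen 6 (rule 30): 10100110
Gen 7 (rule 89): 00010111
Gen 8 (rule 30): 00110100
Gen 9 (rule 89): 10110011

Answer: never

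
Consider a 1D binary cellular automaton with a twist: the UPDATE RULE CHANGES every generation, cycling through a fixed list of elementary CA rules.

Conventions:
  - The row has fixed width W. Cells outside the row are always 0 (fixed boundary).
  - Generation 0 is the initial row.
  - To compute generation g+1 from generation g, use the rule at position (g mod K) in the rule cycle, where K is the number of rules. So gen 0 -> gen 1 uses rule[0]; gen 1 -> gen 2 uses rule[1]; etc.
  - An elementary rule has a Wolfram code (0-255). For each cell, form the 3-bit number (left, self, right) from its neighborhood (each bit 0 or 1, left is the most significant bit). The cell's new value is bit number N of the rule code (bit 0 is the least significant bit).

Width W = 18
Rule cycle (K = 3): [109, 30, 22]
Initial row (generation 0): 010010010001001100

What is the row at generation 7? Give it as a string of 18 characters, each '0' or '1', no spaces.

Gen 0: 010010010001001100
Gen 1 (rule 109): 010010010101001101
Gen 2 (rule 30): 111111110101111001
Gen 3 (rule 22): 000000000100000111
Gen 4 (rule 109): 111111110101110101
Gen 5 (rule 30): 100000000101000101
Gen 6 (rule 22): 110000001101101101
Gen 7 (rule 109): 110111101111111111

Answer: 110111101111111111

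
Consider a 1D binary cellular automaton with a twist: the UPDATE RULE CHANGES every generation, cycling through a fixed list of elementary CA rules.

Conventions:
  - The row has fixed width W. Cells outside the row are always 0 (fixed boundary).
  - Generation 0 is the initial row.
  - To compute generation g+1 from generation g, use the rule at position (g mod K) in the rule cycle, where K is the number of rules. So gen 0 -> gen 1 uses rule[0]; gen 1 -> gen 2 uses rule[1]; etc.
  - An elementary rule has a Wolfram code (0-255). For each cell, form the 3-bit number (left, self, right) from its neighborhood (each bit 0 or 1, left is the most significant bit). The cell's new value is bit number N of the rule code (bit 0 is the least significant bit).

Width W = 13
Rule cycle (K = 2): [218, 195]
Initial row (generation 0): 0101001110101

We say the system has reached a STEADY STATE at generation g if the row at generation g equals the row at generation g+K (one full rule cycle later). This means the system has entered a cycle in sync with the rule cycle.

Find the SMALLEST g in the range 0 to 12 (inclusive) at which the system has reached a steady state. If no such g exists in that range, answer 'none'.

Answer: none

Derivation:
Gen 0: 0101001110101
Gen 1 (rule 218): 1000111110000
Gen 2 (rule 195): 0011011110111
Gen 3 (rule 218): 0111011110111
Gen 4 (rule 195): 1011001110011
Gen 5 (rule 218): 0011111111111
Gen 6 (rule 195): 1101111111111
Gen 7 (rule 218): 1101111111111
Gen 8 (rule 195): 0100111111111
Gen 9 (rule 218): 1011111111111
Gen 10 (rule 195): 0001111111111
Gen 11 (rule 218): 0011111111111
Gen 12 (rule 195): 1101111111111
Gen 13 (rule 218): 1101111111111
Gen 14 (rule 195): 0100111111111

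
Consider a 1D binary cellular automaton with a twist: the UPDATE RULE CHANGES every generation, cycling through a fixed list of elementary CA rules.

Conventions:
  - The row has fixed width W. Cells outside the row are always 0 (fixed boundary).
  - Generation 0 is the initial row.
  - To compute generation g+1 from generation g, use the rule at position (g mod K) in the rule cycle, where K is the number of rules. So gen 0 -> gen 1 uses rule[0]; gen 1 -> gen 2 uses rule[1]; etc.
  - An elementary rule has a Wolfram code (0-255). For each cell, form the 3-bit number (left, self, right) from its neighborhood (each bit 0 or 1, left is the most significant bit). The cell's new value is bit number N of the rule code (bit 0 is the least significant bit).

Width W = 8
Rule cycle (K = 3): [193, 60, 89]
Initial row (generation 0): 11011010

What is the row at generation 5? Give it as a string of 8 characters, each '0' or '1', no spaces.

Gen 0: 11011010
Gen 1 (rule 193): 01001000
Gen 2 (rule 60): 01101100
Gen 3 (rule 89): 01101111
Gen 4 (rule 193): 00100111
Gen 5 (rule 60): 00110100

Answer: 00110100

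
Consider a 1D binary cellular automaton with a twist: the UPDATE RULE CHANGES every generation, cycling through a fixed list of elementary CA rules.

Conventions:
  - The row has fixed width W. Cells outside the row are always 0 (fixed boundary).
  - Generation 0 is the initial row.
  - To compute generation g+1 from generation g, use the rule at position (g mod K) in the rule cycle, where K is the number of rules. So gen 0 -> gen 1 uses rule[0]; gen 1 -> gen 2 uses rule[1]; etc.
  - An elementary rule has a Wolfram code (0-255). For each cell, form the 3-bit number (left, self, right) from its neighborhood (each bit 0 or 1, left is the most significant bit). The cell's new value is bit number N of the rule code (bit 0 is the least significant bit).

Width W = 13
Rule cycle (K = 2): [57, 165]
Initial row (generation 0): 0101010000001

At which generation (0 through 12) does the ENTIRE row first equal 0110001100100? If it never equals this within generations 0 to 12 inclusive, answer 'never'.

Gen 0: 0101010000001
Gen 1 (rule 57): 0010101111100
Gen 2 (rule 165): 1011110111001
Gen 3 (rule 57): 0110001100100
Gen 4 (rule 165): 0000100000101
Gen 5 (rule 57): 1110011110010
Gen 6 (rule 165): 0100001100010
Gen 7 (rule 57): 0011101011001
Gen 8 (rule 165): 1001011100001
Gen 9 (rule 57): 0100110011100
Gen 10 (rule 165): 0100000001001
Gen 11 (rule 57): 0011111100100
Gen 12 (rule 165): 1001111000101

Answer: 3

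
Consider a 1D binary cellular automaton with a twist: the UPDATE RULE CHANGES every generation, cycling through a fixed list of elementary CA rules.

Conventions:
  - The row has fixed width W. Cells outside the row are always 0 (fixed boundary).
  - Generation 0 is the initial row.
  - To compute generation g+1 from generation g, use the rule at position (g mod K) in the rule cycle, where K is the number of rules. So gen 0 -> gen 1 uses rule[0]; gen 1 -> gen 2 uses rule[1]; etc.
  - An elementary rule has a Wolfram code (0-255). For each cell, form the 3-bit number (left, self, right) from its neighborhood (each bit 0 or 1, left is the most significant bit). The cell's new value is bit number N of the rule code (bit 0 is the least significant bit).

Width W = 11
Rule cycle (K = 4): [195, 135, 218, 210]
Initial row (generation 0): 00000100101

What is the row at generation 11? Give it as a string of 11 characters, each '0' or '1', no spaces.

Answer: 11101111110

Derivation:
Gen 0: 00000100101
Gen 1 (rule 195): 11111001000
Gen 2 (rule 135): 01110011011
Gen 3 (rule 218): 11111111011
Gen 4 (rule 210): 01111111001
Gen 5 (rule 195): 10111111010
Gen 6 (rule 135): 10011110010
Gen 7 (rule 218): 01111111101
Gen 8 (rule 210): 10111111100
Gen 9 (rule 195): 00011111101
Gen 10 (rule 135): 11101111001
Gen 11 (rule 218): 11101111110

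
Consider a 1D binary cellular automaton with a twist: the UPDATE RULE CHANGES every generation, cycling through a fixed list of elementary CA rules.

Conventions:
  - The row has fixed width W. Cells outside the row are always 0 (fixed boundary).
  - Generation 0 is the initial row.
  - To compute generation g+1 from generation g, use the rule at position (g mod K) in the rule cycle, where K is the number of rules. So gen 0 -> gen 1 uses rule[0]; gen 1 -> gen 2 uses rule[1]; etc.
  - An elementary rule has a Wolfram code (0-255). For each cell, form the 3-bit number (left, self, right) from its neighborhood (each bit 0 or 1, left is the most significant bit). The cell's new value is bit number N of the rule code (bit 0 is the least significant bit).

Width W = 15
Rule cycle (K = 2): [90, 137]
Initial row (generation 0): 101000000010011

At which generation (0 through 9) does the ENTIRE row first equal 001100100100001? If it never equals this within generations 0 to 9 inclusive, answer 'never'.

Gen 0: 101000000010011
Gen 1 (rule 90): 000100000101111
Gen 2 (rule 137): 110001110001110
Gen 3 (rule 90): 111011011011011
Gen 4 (rule 137): 110010010010010
Gen 5 (rule 90): 111101101101101
Gen 6 (rule 137): 111001001001000
Gen 7 (rule 90): 101110110110100
Gen 8 (rule 137): 001100100100001
Gen 9 (rule 90): 011111011010010

Answer: 8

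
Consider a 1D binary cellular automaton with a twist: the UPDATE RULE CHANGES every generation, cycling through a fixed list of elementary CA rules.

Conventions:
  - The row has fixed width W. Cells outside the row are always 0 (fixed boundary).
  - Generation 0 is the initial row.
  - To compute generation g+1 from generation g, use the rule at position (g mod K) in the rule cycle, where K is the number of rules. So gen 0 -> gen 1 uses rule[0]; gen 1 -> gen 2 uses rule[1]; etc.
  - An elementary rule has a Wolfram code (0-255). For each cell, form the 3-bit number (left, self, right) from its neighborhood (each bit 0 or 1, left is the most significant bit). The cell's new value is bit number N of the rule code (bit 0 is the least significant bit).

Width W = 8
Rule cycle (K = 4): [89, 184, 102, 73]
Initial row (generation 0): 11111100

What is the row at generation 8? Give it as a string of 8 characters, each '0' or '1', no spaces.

Answer: 11111000

Derivation:
Gen 0: 11111100
Gen 1 (rule 89): 10000111
Gen 2 (rule 184): 01000110
Gen 3 (rule 102): 11001010
Gen 4 (rule 73): 11000000
Gen 5 (rule 89): 11111111
Gen 6 (rule 184): 11111110
Gen 7 (rule 102): 00000010
Gen 8 (rule 73): 11111000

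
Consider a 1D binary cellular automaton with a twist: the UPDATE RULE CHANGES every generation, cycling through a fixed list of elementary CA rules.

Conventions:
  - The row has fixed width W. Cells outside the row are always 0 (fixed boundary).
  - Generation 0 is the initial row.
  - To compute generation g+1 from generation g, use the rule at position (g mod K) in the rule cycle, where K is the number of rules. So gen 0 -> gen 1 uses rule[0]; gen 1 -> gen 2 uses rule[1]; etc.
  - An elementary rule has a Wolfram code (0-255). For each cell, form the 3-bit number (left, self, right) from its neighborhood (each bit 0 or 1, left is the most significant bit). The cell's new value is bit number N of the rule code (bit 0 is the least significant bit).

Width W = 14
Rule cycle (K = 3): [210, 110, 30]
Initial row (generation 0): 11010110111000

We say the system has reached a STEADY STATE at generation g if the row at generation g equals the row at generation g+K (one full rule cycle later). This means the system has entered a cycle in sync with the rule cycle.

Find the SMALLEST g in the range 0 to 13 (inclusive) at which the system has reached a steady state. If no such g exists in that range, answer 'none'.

Answer: none

Derivation:
Gen 0: 11010110111000
Gen 1 (rule 210): 01000010011100
Gen 2 (rule 110): 11000110110100
Gen 3 (rule 30): 10101100100110
Gen 4 (rule 210): 00000111011011
Gen 5 (rule 110): 00001101111111
Gen 6 (rule 30): 00011001000000
Gen 7 (rule 210): 00101110100000
Gen 8 (rule 110): 01111011100000
Gen 9 (rule 30): 11000010010000
Gen 10 (rule 210): 01100101101000
Gen 11 (rule 110): 11101111111000
Gen 12 (rule 30): 10001000000100
Gen 13 (rule 210): 01010100001010
Gen 14 (rule 110): 11111100011110
Gen 15 (rule 30): 10000010110001
Gen 16 (rule 210): 01000100011010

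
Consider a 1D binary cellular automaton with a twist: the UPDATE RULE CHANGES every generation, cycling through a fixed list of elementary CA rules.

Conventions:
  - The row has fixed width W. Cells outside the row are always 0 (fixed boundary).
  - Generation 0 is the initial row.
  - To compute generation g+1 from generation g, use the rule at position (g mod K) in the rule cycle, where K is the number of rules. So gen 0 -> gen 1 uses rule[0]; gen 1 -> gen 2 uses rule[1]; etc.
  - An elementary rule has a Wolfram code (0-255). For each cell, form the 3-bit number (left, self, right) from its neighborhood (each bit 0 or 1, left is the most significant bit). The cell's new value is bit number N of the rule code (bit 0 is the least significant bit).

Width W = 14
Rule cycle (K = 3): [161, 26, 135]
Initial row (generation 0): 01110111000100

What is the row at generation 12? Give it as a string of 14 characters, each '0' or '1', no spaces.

Answer: 11001000100111

Derivation:
Gen 0: 01110111000100
Gen 1 (rule 161): 00101010010001
Gen 2 (rule 26): 01000001101010
Gen 3 (rule 135): 11011110001010
Gen 4 (rule 161): 00101100100100
Gen 5 (rule 26): 01001011011010
Gen 6 (rule 135): 11011000000010
Gen 7 (rule 161): 00100011111000
Gen 8 (rule 26): 01010110000100
Gen 9 (rule 135): 11010000111101
Gen 10 (rule 161): 00100110011010
Gen 11 (rule 26): 01011101110001
Gen 12 (rule 135): 11001000100111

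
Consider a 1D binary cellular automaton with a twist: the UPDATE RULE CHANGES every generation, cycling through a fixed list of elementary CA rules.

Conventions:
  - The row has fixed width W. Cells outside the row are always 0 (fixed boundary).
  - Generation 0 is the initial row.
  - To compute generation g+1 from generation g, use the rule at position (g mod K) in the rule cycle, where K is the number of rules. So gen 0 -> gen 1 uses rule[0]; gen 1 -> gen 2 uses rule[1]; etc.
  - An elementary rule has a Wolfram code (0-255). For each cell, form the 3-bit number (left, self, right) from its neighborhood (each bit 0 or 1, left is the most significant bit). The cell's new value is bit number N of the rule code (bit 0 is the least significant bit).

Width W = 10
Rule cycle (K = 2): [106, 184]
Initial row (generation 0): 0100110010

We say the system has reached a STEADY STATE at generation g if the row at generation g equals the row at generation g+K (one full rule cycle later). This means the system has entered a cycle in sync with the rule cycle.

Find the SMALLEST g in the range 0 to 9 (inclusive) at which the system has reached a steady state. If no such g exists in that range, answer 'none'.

Answer: 7

Derivation:
Gen 0: 0100110010
Gen 1 (rule 106): 1001110100
Gen 2 (rule 184): 0101101010
Gen 3 (rule 106): 1011110100
Gen 4 (rule 184): 0111101010
Gen 5 (rule 106): 1100110100
Gen 6 (rule 184): 1010101010
Gen 7 (rule 106): 0101010100
Gen 8 (rule 184): 0010101010
Gen 9 (rule 106): 0101010100
Gen 10 (rule 184): 0010101010
Gen 11 (rule 106): 0101010100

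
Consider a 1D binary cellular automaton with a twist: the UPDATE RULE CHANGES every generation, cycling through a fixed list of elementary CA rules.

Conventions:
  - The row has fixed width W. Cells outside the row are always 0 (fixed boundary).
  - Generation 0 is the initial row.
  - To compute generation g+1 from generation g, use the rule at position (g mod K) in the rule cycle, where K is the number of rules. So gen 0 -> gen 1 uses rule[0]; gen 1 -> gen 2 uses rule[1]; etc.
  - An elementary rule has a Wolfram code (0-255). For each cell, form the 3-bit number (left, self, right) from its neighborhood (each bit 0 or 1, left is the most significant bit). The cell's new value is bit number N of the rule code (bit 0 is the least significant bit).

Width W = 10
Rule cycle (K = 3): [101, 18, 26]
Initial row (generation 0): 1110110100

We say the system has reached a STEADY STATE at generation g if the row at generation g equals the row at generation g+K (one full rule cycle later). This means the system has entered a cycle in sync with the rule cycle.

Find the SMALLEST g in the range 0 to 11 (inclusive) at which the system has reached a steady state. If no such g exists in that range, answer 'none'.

Answer: 5

Derivation:
Gen 0: 1110110100
Gen 1 (rule 101): 0011011101
Gen 2 (rule 18): 0100000000
Gen 3 (rule 26): 1010000000
Gen 4 (rule 101): 1110111111
Gen 5 (rule 18): 0000000000
Gen 6 (rule 26): 0000000000
Gen 7 (rule 101): 1111111111
Gen 8 (rule 18): 0000000000
Gen 9 (rule 26): 0000000000
Gen 10 (rule 101): 1111111111
Gen 11 (rule 18): 0000000000
Gen 12 (rule 26): 0000000000
Gen 13 (rule 101): 1111111111
Gen 14 (rule 18): 0000000000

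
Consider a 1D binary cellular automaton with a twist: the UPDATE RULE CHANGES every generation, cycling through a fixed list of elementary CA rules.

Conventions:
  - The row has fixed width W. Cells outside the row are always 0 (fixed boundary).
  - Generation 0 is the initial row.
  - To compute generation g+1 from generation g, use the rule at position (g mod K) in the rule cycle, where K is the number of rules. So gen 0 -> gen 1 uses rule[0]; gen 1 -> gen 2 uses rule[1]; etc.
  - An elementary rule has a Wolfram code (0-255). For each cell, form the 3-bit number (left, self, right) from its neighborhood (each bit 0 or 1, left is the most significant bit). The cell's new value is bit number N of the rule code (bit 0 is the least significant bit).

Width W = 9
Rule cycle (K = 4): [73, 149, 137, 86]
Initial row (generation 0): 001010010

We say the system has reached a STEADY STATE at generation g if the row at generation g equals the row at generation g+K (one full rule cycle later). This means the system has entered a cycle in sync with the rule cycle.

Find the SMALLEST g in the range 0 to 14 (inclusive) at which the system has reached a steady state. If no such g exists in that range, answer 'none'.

Gen 0: 001010010
Gen 1 (rule 73): 100000000
Gen 2 (rule 149): 111111111
Gen 3 (rule 137): 111111110
Gen 4 (rule 86): 000000011
Gen 5 (rule 73): 111111011
Gen 6 (rule 149): 011110000
Gen 7 (rule 137): 011100111
Gen 8 (rule 86): 100111001
Gen 9 (rule 73): 000101000
Gen 10 (rule 149): 110101111
Gen 11 (rule 137): 100001110
Gen 12 (rule 86): 110010011
Gen 13 (rule 73): 110000011
Gen 14 (rule 149): 001111000
Gen 15 (rule 137): 101110011
Gen 16 (rule 86): 100011101
Gen 17 (rule 73): 001010100
Gen 18 (rule 149): 101010111

Answer: none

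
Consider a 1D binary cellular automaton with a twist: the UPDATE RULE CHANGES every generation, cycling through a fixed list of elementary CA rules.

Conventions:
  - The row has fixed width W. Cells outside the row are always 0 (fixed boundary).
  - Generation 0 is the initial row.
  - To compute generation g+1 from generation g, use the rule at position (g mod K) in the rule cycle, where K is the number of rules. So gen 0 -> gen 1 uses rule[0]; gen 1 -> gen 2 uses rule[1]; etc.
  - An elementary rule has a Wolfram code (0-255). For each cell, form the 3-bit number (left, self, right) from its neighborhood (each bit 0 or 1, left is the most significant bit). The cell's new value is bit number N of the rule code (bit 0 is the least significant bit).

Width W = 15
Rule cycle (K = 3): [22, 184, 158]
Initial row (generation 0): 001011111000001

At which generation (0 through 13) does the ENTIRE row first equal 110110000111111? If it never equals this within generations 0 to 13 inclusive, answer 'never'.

Gen 0: 001011111000001
Gen 1 (rule 22): 011000000100011
Gen 2 (rule 184): 010100000010010
Gen 3 (rule 158): 110110000111111
Gen 4 (rule 22): 000001001000000
Gen 5 (rule 184): 000000100100000
Gen 6 (rule 158): 000001111110000
Gen 7 (rule 22): 000010000001000
Gen 8 (rule 184): 000001000000100
Gen 9 (rule 158): 000011100001110
Gen 10 (rule 22): 000100010010001
Gen 11 (rule 184): 000010001001000
Gen 12 (rule 158): 000111011111100
Gen 13 (rule 22): 001000000000010

Answer: 3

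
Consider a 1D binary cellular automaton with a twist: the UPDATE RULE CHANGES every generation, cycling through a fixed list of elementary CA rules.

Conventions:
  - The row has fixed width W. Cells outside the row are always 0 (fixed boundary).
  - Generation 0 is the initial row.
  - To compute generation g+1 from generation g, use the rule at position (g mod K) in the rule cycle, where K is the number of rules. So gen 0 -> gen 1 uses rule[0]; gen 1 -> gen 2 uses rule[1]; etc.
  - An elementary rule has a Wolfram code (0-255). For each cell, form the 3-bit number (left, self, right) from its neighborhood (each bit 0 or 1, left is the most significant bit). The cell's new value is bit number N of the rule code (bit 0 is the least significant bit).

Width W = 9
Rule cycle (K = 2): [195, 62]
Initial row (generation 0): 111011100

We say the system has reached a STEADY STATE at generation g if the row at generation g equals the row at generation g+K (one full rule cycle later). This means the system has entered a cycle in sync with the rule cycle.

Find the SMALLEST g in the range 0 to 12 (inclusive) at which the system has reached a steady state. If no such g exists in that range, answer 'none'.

Answer: none

Derivation:
Gen 0: 111011100
Gen 1 (rule 195): 011001101
Gen 2 (rule 62): 110111011
Gen 3 (rule 195): 010011001
Gen 4 (rule 62): 111110111
Gen 5 (rule 195): 011110011
Gen 6 (rule 62): 110001110
Gen 7 (rule 195): 010110110
Gen 8 (rule 62): 111101101
Gen 9 (rule 195): 011100100
Gen 10 (rule 62): 110011110
Gen 11 (rule 195): 010101110
Gen 12 (rule 62): 111111001
Gen 13 (rule 195): 011111010
Gen 14 (rule 62): 110000111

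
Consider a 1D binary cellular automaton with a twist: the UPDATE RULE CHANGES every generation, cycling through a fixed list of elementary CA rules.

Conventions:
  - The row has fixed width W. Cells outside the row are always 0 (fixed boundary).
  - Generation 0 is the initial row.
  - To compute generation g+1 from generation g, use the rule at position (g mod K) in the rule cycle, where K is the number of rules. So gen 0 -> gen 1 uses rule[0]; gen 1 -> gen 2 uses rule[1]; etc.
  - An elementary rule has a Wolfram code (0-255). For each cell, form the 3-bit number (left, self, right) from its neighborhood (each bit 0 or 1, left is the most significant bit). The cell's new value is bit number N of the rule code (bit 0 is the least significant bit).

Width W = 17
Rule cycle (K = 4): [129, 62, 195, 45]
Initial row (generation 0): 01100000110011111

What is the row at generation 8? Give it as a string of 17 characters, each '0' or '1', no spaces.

Answer: 10011010100011011

Derivation:
Gen 0: 01100000110011111
Gen 1 (rule 129): 00001110000001110
Gen 2 (rule 62): 00011001000011001
Gen 3 (rule 195): 11101010011101010
Gen 4 (rule 45): 10011110010011110
Gen 5 (rule 129): 00001100000001100
Gen 6 (rule 62): 00011010000011010
Gen 7 (rule 195): 11101000111101000
Gen 8 (rule 45): 10011010100011011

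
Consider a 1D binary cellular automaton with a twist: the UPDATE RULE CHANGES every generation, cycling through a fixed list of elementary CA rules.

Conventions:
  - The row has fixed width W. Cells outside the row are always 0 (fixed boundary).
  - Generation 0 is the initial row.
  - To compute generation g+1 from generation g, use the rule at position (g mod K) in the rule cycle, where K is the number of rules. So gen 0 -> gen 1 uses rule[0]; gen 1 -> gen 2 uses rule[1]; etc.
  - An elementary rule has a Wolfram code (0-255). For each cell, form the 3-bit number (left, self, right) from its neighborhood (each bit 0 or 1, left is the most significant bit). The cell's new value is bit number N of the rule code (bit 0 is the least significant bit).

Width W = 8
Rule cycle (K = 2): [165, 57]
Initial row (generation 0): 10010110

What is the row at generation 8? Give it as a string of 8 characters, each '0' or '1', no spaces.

Answer: 01101100

Derivation:
Gen 0: 10010110
Gen 1 (rule 165): 10011000
Gen 2 (rule 57): 01010111
Gen 3 (rule 165): 01111010
Gen 4 (rule 57): 01000101
Gen 5 (rule 165): 01010111
Gen 6 (rule 57): 00101100
Gen 7 (rule 165): 10110001
Gen 8 (rule 57): 01101100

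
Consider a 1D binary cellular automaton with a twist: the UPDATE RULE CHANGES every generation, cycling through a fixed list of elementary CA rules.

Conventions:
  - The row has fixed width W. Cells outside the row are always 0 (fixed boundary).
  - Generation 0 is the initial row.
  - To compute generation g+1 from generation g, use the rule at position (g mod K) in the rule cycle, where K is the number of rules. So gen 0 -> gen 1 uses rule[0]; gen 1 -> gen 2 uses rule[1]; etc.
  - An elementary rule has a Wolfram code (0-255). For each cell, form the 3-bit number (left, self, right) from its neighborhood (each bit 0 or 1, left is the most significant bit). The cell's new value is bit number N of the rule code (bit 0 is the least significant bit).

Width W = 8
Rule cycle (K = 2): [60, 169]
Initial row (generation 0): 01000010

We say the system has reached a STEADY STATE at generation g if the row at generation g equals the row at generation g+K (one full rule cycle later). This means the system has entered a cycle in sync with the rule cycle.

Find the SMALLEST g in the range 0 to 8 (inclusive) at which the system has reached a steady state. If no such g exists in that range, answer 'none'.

Answer: none

Derivation:
Gen 0: 01000010
Gen 1 (rule 60): 01100011
Gen 2 (rule 169): 01001010
Gen 3 (rule 60): 01101111
Gen 4 (rule 169): 01011110
Gen 5 (rule 60): 01110001
Gen 6 (rule 169): 01100100
Gen 7 (rule 60): 01010110
Gen 8 (rule 169): 00101100
Gen 9 (rule 60): 00111010
Gen 10 (rule 169): 10110100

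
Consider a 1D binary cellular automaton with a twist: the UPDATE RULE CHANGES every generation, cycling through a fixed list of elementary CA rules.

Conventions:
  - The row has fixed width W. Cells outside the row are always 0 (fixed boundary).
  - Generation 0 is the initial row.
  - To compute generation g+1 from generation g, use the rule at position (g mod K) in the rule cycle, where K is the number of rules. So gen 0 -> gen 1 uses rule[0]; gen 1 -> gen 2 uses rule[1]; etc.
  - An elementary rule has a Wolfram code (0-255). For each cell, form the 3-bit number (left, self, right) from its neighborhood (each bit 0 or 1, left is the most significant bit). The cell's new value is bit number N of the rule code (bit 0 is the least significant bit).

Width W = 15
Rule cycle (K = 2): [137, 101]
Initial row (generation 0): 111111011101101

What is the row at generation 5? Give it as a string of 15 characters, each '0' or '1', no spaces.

Gen 0: 111111011101101
Gen 1 (rule 137): 111110011001000
Gen 2 (rule 101): 000010001001011
Gen 3 (rule 137): 111000100000010
Gen 4 (rule 101): 001010101111010
Gen 5 (rule 137): 100000001110000

Answer: 100000001110000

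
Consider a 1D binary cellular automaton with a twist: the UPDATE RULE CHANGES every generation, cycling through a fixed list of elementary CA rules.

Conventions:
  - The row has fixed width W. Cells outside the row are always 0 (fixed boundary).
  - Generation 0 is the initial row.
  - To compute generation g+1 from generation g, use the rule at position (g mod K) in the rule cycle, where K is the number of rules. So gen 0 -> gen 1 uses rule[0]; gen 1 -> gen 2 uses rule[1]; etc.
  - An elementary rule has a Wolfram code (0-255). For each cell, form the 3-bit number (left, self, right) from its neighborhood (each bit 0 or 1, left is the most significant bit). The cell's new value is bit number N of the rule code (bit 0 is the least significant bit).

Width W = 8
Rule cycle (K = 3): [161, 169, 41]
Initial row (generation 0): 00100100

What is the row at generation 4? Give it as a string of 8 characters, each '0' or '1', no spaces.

Answer: 01001100

Derivation:
Gen 0: 00100100
Gen 1 (rule 161): 10000001
Gen 2 (rule 169): 00111100
Gen 3 (rule 41): 10100001
Gen 4 (rule 161): 01001100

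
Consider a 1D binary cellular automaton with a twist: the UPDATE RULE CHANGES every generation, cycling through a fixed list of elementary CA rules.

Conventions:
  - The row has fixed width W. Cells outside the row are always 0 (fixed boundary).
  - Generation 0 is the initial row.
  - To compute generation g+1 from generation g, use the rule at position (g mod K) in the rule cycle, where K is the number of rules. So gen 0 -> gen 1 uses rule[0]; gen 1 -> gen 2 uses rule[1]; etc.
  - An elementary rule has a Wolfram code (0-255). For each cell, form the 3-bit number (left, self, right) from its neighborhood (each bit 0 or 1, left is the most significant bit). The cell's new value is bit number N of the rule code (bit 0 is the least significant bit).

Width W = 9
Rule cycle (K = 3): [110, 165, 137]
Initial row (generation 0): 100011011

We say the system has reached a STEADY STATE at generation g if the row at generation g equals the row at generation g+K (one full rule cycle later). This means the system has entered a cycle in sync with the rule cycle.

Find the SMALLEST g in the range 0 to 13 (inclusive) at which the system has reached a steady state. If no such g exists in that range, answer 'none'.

Answer: none

Derivation:
Gen 0: 100011011
Gen 1 (rule 110): 100111111
Gen 2 (rule 165): 100011110
Gen 3 (rule 137): 001011100
Gen 4 (rule 110): 011110100
Gen 5 (rule 165): 001101101
Gen 6 (rule 137): 101001000
Gen 7 (rule 110): 111011000
Gen 8 (rule 165): 010100011
Gen 9 (rule 137): 000001010
Gen 10 (rule 110): 000011110
Gen 11 (rule 165): 111001100
Gen 12 (rule 137): 110001001
Gen 13 (rule 110): 110011011
Gen 14 (rule 165): 000000100
Gen 15 (rule 137): 111110001
Gen 16 (rule 110): 100010011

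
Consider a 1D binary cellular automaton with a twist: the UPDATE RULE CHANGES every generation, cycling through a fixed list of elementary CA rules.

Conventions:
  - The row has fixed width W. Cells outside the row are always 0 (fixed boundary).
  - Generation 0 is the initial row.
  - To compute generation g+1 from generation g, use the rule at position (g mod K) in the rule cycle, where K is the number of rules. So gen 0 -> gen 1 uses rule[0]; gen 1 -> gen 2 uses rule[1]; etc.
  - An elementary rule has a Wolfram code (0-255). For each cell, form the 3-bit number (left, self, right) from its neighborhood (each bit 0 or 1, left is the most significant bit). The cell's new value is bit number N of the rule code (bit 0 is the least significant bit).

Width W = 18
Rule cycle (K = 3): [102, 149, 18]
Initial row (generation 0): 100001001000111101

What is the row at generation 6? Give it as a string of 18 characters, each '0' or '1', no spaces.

Gen 0: 100001001000111101
Gen 1 (rule 102): 100011011001000111
Gen 2 (rule 149): 111000000101110010
Gen 3 (rule 18): 000100001000001101
Gen 4 (rule 102): 001100011000010111
Gen 5 (rule 149): 100011000111010010
Gen 6 (rule 18): 010100101000001101

Answer: 010100101000001101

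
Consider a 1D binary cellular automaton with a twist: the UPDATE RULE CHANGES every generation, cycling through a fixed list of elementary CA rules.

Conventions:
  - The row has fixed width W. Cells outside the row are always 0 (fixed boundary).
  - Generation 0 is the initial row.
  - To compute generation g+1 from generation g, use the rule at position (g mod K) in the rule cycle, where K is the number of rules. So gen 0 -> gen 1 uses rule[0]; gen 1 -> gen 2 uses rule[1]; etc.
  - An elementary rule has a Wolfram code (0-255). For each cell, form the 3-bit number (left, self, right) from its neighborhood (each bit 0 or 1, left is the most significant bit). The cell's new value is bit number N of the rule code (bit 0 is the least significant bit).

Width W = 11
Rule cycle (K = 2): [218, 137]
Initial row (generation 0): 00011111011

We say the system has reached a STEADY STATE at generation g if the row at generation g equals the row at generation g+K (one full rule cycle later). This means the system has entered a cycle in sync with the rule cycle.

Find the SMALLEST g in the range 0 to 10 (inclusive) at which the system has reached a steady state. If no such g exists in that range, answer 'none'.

Answer: 7

Derivation:
Gen 0: 00011111011
Gen 1 (rule 218): 00111111011
Gen 2 (rule 137): 10111110010
Gen 3 (rule 218): 00111111101
Gen 4 (rule 137): 10111111000
Gen 5 (rule 218): 00111111100
Gen 6 (rule 137): 10111111001
Gen 7 (rule 218): 00111111110
Gen 8 (rule 137): 10111111100
Gen 9 (rule 218): 00111111110
Gen 10 (rule 137): 10111111100
Gen 11 (rule 218): 00111111110
Gen 12 (rule 137): 10111111100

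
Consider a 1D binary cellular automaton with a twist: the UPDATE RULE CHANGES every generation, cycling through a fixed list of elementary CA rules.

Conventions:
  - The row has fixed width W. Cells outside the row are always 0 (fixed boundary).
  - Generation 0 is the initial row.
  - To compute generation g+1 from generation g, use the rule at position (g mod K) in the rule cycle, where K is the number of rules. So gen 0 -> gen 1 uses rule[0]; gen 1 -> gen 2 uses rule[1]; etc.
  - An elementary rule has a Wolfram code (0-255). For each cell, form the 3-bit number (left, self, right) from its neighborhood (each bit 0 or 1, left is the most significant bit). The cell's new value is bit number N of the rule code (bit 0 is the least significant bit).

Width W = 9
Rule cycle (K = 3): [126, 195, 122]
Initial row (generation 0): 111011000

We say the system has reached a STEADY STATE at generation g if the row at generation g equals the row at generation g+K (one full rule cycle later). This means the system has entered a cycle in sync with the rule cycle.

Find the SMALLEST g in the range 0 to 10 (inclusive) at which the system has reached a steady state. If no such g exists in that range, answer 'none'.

Gen 0: 111011000
Gen 1 (rule 126): 101111100
Gen 2 (rule 195): 000111101
Gen 3 (rule 122): 001100110
Gen 4 (rule 126): 011111111
Gen 5 (rule 195): 101111111
Gen 6 (rule 122): 011000001
Gen 7 (rule 126): 111100011
Gen 8 (rule 195): 011101101
Gen 9 (rule 122): 110111110
Gen 10 (rule 126): 111100011
Gen 11 (rule 195): 011101101
Gen 12 (rule 122): 110111110
Gen 13 (rule 126): 111100011

Answer: 7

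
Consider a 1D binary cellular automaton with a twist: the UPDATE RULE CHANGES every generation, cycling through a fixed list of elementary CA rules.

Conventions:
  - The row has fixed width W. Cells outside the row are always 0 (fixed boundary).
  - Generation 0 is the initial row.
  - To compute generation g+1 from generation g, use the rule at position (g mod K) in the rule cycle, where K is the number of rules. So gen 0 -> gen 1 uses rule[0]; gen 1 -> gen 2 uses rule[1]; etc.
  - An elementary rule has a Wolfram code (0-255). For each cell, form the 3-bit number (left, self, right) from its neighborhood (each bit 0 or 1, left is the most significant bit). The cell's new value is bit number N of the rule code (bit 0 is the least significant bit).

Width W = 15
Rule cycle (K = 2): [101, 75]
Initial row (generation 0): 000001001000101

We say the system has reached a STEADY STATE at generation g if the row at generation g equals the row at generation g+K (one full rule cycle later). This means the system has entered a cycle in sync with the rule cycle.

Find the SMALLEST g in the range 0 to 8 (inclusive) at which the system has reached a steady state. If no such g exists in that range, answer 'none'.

Gen 0: 000001001000101
Gen 1 (rule 101): 111101001010111
Gen 2 (rule 75): 100100010000101
Gen 3 (rule 101): 100101010110111
Gen 4 (rule 75): 001000000110101
Gen 5 (rule 101): 101011110011111
Gen 6 (rule 75): 000010010110001
Gen 7 (rule 101): 111010011010101
Gen 8 (rule 75): 101000111000000
Gen 9 (rule 101): 111010001011111
Gen 10 (rule 75): 101000110010001

Answer: none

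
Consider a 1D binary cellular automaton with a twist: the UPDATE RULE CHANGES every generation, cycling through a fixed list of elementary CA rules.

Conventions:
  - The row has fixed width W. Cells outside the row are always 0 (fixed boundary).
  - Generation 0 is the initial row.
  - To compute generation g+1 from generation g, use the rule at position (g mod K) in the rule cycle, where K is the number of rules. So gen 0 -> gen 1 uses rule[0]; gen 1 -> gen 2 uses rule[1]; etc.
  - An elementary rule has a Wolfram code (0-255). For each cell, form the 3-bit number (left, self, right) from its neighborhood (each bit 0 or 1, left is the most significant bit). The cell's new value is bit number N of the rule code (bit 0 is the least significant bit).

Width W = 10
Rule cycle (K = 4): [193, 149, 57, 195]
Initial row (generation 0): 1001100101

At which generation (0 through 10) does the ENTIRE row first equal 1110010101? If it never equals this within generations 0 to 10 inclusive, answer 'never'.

Gen 0: 1001100101
Gen 1 (rule 193): 0000100000
Gen 2 (rule 149): 1110111111
Gen 3 (rule 57): 1001100000
Gen 4 (rule 195): 0010101111
Gen 5 (rule 193): 1000000111
Gen 6 (rule 149): 1111110010
Gen 7 (rule 57): 1000001001
Gen 8 (rule 195): 0011110010
Gen 9 (rule 193): 1001110000
Gen 10 (rule 149): 1100101111

Answer: never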